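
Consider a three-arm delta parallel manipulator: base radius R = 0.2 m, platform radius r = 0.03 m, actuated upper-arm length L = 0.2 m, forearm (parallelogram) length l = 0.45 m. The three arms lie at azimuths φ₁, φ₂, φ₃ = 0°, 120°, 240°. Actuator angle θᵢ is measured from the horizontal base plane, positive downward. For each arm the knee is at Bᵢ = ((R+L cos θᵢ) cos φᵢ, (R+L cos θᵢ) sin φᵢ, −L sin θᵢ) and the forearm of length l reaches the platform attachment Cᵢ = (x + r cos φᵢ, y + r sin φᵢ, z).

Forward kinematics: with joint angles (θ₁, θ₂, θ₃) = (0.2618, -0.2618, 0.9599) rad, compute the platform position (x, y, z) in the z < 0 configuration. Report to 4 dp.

φ1=0.0°: virtual centre (0.3632, 0.0000, -0.0518), radius l
φ2=120.0°: virtual centre (-0.1816, 0.3145, 0.0518), radius l
centre 3 = (0.2847·cos240.0°, 0.2847·sin240.0°, -0.1638) = (-0.1424, -0.2466, -0.1638)
|centre ₂|²−|centre ₁|² = 0.0000;  |centre ₃|²−|centre ₁|² = -0.0267
plane₁₂: -1.0896x+0.6291y+0.2071z = 0.0000
Cramer: x(z) = 0.0143-0.0331z;  y(z) = 0.0248-0.3865z
sphere 1 gives Az²+Bz+C=0 with A=1.1505, B=0.1075, C=-0.0775;  B²−4AC=0.3682;  roots -0.3104, 0.2170;  negative root z = -0.3104
x = 0.0246, y = 0.1448

(0.0246, 0.1448, -0.3104)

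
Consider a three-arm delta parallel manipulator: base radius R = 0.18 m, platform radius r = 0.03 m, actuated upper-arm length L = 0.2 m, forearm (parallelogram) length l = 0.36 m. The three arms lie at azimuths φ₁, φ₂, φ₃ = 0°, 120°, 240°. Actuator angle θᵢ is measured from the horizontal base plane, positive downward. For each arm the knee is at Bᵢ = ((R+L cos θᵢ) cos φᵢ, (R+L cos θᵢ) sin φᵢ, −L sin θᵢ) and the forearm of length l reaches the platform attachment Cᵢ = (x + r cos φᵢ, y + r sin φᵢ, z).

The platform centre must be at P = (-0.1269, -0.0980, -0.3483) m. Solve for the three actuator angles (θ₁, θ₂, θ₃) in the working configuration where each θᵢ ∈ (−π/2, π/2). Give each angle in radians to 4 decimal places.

arm 1 (φ=0.0°): x'=-0.1269, y'=-0.0980
  A cos θ + B sin θ = C:  0.2769·cos θ + -0.3483·sin θ = -0.2950
  γ=atan2(-0.3483,0.2769)=-0.8991;  ψ=arccos(-0.6629)=2.2955;  θ1=γ+ψ≈1.3964
arm 2 (φ=120.0°): x'=-0.0214, y'=0.1589
  A cos θ + B sin θ = C:  0.1714·cos θ + -0.3483·sin θ = -0.2159
  θ2 = atan2(B,A) + arccos(C/0.3882) = 1.0470
rotate P by −φ3: (0.1483, -0.0609, -0.3483)
  e−x'=0.0017;  (l²−L²−(e−x')²−y'²−z²)/2L = -0.0886
  √(A²+B²)=0.3483;  θ3 = -1.5660+1.8279 ≈ 0.2619

θ₁ = 1.3964, θ₂ = 1.0470, θ₃ = 0.2619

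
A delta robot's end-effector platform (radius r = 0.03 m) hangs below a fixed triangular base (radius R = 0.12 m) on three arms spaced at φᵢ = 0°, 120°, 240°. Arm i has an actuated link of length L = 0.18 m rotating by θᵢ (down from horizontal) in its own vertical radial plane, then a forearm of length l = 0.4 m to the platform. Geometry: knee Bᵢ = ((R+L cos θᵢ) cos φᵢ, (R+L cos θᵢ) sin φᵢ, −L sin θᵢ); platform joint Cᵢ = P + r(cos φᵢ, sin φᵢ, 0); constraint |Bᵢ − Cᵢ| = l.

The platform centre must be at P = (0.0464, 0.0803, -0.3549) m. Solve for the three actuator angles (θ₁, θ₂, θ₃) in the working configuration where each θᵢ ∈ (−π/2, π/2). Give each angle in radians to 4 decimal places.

rotate P by −φ1: (0.0464, 0.0803, -0.3549)
  A=0.0436, B=-0.3549, C=(l²−L²−A²−y'²−z²)/(2L)=-0.0186
  √(A²+B²)=0.3576;  θ1 = -1.4486+1.6229 ≈ 0.1743
arm 2 (φ=120.0°): x'=0.0463, y'=-0.0803
  A cos θ + B sin θ = C:  0.0437·cos θ + -0.3549·sin θ = -0.0186
  √(A²+B²)=0.3576;  θ2 = -1.4484+1.6230 ≈ 0.1746
φ3=240.0° → target in arm frame (-0.0927, 0.0000)
  A=0.1827, B=-0.3549, C=(l²−L²−A²−y'²−z²)/(2L)=-0.0882
  γ=atan2(-0.3549,0.1827)=-1.0953;  ψ=arccos(-0.2209)=1.7936;  θ3=γ+ψ≈0.6983

θ₁ = 0.1743, θ₂ = 0.1746, θ₃ = 0.6983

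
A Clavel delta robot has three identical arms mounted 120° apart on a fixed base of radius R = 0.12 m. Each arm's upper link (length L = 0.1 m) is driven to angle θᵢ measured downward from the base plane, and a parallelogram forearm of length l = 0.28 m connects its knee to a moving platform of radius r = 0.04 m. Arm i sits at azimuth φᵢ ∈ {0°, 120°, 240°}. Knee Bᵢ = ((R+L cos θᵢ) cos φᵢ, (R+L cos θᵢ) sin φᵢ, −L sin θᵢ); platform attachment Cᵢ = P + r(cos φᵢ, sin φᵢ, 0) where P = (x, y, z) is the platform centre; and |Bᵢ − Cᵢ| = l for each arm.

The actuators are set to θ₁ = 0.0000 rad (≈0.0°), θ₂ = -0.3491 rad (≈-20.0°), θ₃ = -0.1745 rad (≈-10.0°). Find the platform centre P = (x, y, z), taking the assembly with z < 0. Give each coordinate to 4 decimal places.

centre 1 = (0.1800·cos0.0°, 0.1800·sin0.0°, 0.0000) = (0.1800, 0.0000, 0.0000)
φ2=120.0°: virtual centre (-0.0870, 0.1507, 0.0342), radius l
centre 3 = (0.1785·cos240.0°, 0.1785·sin240.0°, 0.0174) = (-0.0892, -0.1546, 0.0174)
eliminate P² terms by subtracting sphere 1 from 2 and 3
plane₁₂: -0.5340x+0.3013y+0.0684z = -0.0010
Cramer: x(z) = 0.0011+0.0966z;  y(z) = -0.0012-0.0559z
quadratic in z: (1.0125)z²+(-0.0344)z+(-0.0464)=0, √Δ=0.4349 → z ∈ {-0.1978, 0.2318}; z = -0.1978 (taking z<0)
x = -0.0180, y = 0.0099

(-0.0180, 0.0099, -0.1978)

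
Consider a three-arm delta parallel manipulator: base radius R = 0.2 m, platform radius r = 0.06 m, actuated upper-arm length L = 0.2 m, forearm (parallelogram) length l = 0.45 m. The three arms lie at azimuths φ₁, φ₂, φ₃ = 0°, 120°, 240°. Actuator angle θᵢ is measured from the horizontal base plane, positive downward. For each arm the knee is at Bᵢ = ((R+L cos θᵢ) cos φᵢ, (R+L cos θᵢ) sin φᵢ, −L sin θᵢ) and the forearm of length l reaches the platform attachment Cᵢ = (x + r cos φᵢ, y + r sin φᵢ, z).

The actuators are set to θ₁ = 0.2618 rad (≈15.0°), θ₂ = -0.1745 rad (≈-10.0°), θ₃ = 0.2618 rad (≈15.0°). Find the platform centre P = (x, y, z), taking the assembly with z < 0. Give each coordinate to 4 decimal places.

arm 1 at φ=0.0°: ρ1 = 0.3332;  centre 1 = (0.3332, 0.0000, -0.0518)
φ2=120.0°: virtual centre (-0.1685, 0.2918, 0.0347), radius l
φ3=240.0°: virtual centre (-0.1666, -0.2885, -0.0518), radius l
eliminate P² terms by subtracting sphere 1 from 2 and 3
plane₁₂: -1.0033x+0.5836y+0.1730z = 0.0011
Cramer: x(z) = -0.0005+0.0859z;  y(z) = 0.0009-0.1487z
quadratic in z: (1.0295)z²+(0.0459)z+(-0.0885)=0, √Δ=0.6053 → z ∈ {-0.3163, 0.2717}; z = -0.3163 (taking z<0)
x = -0.0277, y = 0.0480

(-0.0277, 0.0480, -0.3163)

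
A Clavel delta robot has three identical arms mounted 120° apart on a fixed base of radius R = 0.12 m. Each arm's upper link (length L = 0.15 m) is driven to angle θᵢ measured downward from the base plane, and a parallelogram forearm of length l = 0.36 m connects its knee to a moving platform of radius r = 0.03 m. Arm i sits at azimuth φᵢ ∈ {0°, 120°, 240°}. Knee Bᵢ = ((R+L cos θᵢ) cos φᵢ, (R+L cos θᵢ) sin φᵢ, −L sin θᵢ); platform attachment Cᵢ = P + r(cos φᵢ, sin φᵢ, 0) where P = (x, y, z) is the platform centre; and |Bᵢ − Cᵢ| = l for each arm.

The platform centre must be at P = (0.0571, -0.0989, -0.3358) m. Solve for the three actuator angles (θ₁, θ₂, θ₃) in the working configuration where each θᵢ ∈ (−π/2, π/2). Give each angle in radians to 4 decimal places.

rotate P by −φ1: (0.0571, -0.0989, -0.3358)
  A=0.0329, B=-0.3358, C=(l²−L²−A²−y'²−z²)/(2L)=-0.0551
  θ1 = atan2(B,A) + arccos(C/0.3374) = 0.2617
φ2=120.0° → target in arm frame (-0.1142, 0.0000)
  A cos θ + B sin θ = C:  0.2042·cos θ + -0.3358·sin θ = -0.1579
  √(A²+B²)=0.3930;  θ2 = -1.0244+1.9841 ≈ 0.9597
arm 3 (φ=240.0°): x'=0.0571, y'=0.0989
  A=0.0329, B=-0.3358, C=(l²−L²−A²−y'²−z²)/(2L)=-0.0551
  γ=atan2(-0.3358,0.0329)=-1.4731;  ψ=arccos(-0.1633)=1.7348;  θ3=γ+ψ≈0.2617

θ₁ = 0.2617, θ₂ = 0.9597, θ₃ = 0.2617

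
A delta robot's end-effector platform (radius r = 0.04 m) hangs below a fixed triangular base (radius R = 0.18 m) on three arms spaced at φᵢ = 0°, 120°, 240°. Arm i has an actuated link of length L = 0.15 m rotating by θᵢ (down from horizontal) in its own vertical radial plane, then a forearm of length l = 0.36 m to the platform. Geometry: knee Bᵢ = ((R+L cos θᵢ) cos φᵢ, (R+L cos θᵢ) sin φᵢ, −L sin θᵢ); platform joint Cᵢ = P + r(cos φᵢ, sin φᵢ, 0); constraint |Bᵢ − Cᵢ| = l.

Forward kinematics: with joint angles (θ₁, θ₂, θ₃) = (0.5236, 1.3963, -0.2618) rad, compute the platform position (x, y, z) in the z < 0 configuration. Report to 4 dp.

φ1=0.0°: virtual centre (0.2699, 0.0000, -0.0750), radius l
φ2=120.0°: virtual centre (-0.0830, 0.1438, -0.1477), radius l
S3 = (0.2849·cos240.0°, 0.2849·sin240.0°, 0.0388) = (-0.1424, -0.2467, 0.0388)
|S₂|²−|S₁|² = -0.0291;  |S₃|²−|S₁|² = 0.0042
linear system: -0.7058x+0.2876y = -0.0291−-0.1454z; -0.8247x+-0.4934y = 0.0042−0.2276z
Cramer: x(z) = 0.0224-0.0108z;  y(z) = -0.0460+0.4793z
into |P−S₁|² = l²: 1.2299z² + 0.1112z + -0.0606 = 0;  Δ = 0.3106;  z = -0.2718 or 0.1814 → z<0 root = -0.2718
x = 0.0254, y = -0.1763

(0.0254, -0.1763, -0.2718)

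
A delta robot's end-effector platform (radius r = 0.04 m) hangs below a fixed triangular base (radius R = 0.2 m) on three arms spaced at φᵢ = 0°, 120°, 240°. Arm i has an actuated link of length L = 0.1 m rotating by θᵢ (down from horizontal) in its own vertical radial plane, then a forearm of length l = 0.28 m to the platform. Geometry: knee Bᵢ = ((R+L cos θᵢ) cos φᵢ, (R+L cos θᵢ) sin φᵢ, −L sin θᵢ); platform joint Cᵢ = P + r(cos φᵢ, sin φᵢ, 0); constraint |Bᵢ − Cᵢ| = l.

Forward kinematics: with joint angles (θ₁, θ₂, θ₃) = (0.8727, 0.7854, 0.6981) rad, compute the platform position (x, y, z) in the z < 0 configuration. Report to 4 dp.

(-0.0105, -0.0059, -0.2291)

φ1=0.0°: virtual centre (0.2243, 0.0000, -0.0766), radius l
φ2=120.0°: virtual centre (-0.1154, 0.1998, -0.0707), radius l
arm 3 at φ=240.0°: ρ3 = 0.2366;  O3 = (-0.1183, -0.2049, -0.0643)
subtract pairs → two planes through P
plane₁₂: -0.6793x+0.3996y+0.0118z = 0.0021
Cramer: x(z) = -0.0044+0.0266z;  y(z) = -0.0023+0.0157z
into |P−O₁|² = l²: 1.0010z² + 0.1410z + -0.0202 = 0;  Δ = 0.1009;  z = -0.2291 or 0.0883 → z<0 root = -0.2291
x = -0.0105, y = -0.0059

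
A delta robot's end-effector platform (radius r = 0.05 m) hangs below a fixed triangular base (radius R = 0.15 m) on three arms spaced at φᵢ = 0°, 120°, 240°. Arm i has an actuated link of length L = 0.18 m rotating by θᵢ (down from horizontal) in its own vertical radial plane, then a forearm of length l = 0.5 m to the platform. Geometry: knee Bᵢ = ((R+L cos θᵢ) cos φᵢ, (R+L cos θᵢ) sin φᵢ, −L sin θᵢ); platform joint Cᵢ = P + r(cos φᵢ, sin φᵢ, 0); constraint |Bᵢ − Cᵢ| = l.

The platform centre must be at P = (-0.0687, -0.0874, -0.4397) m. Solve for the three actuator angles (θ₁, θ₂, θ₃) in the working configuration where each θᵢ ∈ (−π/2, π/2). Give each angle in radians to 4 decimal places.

arm 1 (φ=0.0°): x'=-0.0687, y'=-0.0874
  A=0.1687, B=-0.4397, C=(l²−L²−A²−y'²−z²)/(2L)=-0.0329
  √(A²+B²)=0.4710;  θ1 = -1.2044+1.6407 ≈ 0.4362
rotate P by −φ2: (-0.0413, 0.1032, -0.4397)
  A=0.1413, B=-0.4397, C=(l²−L²−A²−y'²−z²)/(2L)=-0.0177
  θ2 = atan2(B,A) + arccos(C/0.4619) = 0.3493
rotate P by −φ3: (0.1100, -0.0158, -0.4397)
  A=-0.0100, B=-0.4397, C=(l²−L²−A²−y'²−z²)/(2L)=0.0664
  γ=atan2(-0.4397,-0.0100)=-1.5936;  ψ=arccos(0.1510)=1.4192;  θ3=γ+ψ≈-0.1744

θ₁ = 0.4362, θ₂ = 0.3493, θ₃ = -0.1744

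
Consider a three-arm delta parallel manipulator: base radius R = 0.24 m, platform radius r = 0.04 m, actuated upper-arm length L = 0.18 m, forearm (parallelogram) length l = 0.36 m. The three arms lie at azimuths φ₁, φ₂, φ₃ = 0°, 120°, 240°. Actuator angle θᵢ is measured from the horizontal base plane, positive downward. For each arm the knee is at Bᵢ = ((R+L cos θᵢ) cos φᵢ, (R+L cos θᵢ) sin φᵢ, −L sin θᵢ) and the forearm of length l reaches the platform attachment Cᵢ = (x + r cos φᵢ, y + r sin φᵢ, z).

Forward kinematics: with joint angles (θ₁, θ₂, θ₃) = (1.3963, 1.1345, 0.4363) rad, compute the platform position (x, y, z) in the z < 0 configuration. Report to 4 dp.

S1 = (0.2313·cos0.0°, 0.2313·sin0.0°, -0.1773) = (0.2313, 0.0000, -0.1773)
arm 2 at φ=120.0°: ρ2 = 0.2761;  S2 = (-0.1380, 0.2391, -0.1631)
φ3=240.0°: virtual centre (-0.1816, -0.3145, -0.0761), radius l
|S₂|²−|S₁|² = 0.0179;  |S₃|²−|S₁|² = 0.0528
[-0.7386 0.4782 0.0283]·P = 0.0179;  [-0.8256 -0.6290 0.2024]·P = 0.0528
Cramer: x(z) = -0.0425+0.1333z;  y(z) = -0.0281+0.1468z
into |P−S₁|² = l²: 1.0393z² + 0.2733z + -0.0225 = 0;  Δ = 0.1681;  z = -0.3287 or 0.0657 → z<0 root = -0.3287
x = -0.0863, y = -0.0764

(-0.0863, -0.0764, -0.3287)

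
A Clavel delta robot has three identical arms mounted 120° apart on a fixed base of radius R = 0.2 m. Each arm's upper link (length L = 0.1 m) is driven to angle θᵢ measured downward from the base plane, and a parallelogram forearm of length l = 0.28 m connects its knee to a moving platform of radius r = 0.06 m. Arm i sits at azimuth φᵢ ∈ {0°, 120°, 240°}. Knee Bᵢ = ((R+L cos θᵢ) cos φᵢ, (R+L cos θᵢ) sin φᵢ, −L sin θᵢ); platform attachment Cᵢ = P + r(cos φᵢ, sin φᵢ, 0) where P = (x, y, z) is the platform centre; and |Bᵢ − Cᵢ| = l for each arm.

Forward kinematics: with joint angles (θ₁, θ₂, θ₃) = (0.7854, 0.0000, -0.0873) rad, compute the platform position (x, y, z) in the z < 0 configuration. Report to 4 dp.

(-0.0510, -0.0035, -0.1702)

S1 = (0.2107·cos0.0°, 0.2107·sin0.0°, -0.0707) = (0.2107, 0.0000, -0.0707)
φ2=120.0°: virtual centre (-0.1200, 0.2078, 0.0000), radius l
S3 = (0.2396·cos240.0°, 0.2396·sin240.0°, 0.0087) = (-0.1198, -0.2075, 0.0087)
eliminate P² terms by subtracting sphere 1 from 2 and 3
[-0.6614 0.4157 0.1414]·P = 0.0082;  [-0.6610 -0.4150 0.1589]·P = 0.0081
Cramer: x(z) = -0.0123+0.2271z;  y(z) = 0.0001+0.0211z
sphere 1 gives Az²+Bz+C=0 with A=1.0520, B=0.0401, C=-0.0237;  B²−4AC=0.1012;  roots -0.1702, 0.1321;  negative root z = -0.1702
x = -0.0510, y = -0.0035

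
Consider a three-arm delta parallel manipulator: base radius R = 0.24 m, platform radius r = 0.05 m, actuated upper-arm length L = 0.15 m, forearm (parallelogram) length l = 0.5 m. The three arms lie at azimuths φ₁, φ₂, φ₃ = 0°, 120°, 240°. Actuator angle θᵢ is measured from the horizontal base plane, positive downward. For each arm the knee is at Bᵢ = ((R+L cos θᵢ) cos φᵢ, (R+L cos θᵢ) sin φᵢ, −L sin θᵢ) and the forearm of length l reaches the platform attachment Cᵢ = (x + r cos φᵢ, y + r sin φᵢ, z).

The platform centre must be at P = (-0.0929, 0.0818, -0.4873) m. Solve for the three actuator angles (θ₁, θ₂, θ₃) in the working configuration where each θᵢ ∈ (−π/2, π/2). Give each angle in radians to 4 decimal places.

θ₁ = 1.1349, θ₂ = 0.2621, θ₃ = 0.8727

φ1=0.0° → target in arm frame (-0.0929, 0.0818)
  A cos θ + B sin θ = C:  0.2829·cos θ + -0.4873·sin θ = -0.3223
  θ1 = atan2(B,A) + arccos(C/0.5635) = 1.1349
φ2=120.0° → target in arm frame (0.1173, 0.0396)
  A=0.0727, B=-0.4873, C=(l²−L²−A²−y'²−z²)/(2L)=-0.0560
  γ=atan2(-0.4873,0.0727)=-1.4227;  ψ=arccos(-0.1137)=1.6848;  θ2=γ+ψ≈0.2621
φ3=240.0° → target in arm frame (-0.0244, -0.1214)
  e−x'=0.2144;  (l²−L²−(e−x')²−y'²−z²)/2L = -0.2355
  θ3 = atan2(B,A) + arccos(C/0.5324) = 0.8727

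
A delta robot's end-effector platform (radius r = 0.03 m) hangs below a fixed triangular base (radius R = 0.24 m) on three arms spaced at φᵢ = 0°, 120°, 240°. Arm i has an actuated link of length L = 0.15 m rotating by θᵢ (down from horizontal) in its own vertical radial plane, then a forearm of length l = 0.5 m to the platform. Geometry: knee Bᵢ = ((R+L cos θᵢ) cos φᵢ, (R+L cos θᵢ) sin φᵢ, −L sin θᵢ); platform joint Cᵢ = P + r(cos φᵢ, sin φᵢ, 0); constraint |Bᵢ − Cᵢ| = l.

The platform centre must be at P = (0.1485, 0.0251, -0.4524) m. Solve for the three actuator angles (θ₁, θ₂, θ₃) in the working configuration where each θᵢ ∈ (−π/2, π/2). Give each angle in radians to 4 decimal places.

arm 1 (φ=0.0°): x'=0.1485, y'=0.0251
  A cos θ + B sin θ = C:  0.0615·cos θ + -0.4524·sin θ = 0.0614
  θ1 = atan2(B,A) + arccos(C/0.4566) = 0.0002
rotate P by −φ2: (-0.0525, -0.1412, -0.4524)
  e−x'=0.2625;  (l²−L²−(e−x')²−y'²−z²)/2L = -0.2200
  γ=atan2(-0.4524,0.2625)=-1.0450;  ψ=arccos(-0.4206)=2.0049;  θ2=γ+ψ≈0.9599
arm 3 (φ=240.0°): x'=-0.0960, y'=0.1161
  A cos θ + B sin θ = C:  0.3060·cos θ + -0.4524·sin θ = -0.2809
  √(A²+B²)=0.5462;  θ3 = -0.9761+2.1110 ≈ 1.1348

θ₁ = 0.0002, θ₂ = 0.9599, θ₃ = 1.1348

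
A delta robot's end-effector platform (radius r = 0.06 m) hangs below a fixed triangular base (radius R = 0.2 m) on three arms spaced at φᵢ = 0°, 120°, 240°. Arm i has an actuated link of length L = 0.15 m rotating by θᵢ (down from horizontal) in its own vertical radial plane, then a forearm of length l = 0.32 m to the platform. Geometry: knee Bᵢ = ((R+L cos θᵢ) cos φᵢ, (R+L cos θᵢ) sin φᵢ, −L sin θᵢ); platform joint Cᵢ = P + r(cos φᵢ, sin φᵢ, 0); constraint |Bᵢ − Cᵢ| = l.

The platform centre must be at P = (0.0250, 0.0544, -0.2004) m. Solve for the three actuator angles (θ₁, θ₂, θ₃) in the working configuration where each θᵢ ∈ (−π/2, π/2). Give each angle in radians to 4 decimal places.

rotate P by −φ1: (0.0250, 0.0544, -0.2004)
  A=0.1150, B=-0.2004, C=(l²−L²−A²−y'²−z²)/(2L)=0.0785
  θ1 = atan2(B,A) + arccos(C/0.2311) = 0.1742
rotate P by −φ2: (0.0346, -0.0489, -0.2004)
  A cos θ + B sin θ = C:  0.1054·cos θ + -0.2004·sin θ = 0.0875
  √(A²+B²)=0.2264;  θ2 = -1.0867+1.1741 ≈ 0.0874
arm 3 (φ=240.0°): x'=-0.0596, y'=-0.0055
  A=0.1996, B=-0.2004, C=(l²−L²−A²−y'²−z²)/(2L)=-0.0005
  γ=atan2(-0.2004,0.1996)=-0.7874;  ψ=arccos(-0.0016)=1.5724;  θ3=γ+ψ≈0.7850

θ₁ = 0.1742, θ₂ = 0.0874, θ₃ = 0.7850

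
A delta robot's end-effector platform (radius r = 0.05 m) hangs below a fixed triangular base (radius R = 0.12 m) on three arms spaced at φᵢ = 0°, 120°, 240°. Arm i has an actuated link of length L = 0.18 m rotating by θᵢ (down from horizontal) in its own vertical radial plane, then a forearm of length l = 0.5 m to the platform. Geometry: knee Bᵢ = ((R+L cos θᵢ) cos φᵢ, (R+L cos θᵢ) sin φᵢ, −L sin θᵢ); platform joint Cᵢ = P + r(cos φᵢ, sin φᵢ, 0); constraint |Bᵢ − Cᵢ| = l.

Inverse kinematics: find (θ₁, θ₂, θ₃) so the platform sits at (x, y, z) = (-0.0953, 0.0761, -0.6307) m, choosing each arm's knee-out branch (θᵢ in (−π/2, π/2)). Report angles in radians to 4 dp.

arm 1 (φ=0.0°): x'=-0.0953, y'=0.0761
  e−x'=0.1653;  (l²−L²−(e−x')²−y'²−z²)/2L = -0.5925
  γ=atan2(-0.6307,0.1653)=-1.3145;  ψ=arccos(-0.9087)=2.7110;  θ1=γ+ψ≈1.3966
rotate P by −φ2: (0.1136, 0.0445, -0.6307)
  A=-0.0436, B=-0.6307, C=(l²−L²−A²−y'²−z²)/(2L)=-0.5113
  √(A²+B²)=0.6322;  θ2 = -1.6397+2.5128 ≈ 0.8730
arm 3 (φ=240.0°): x'=-0.0183, y'=-0.1206
  A cos θ + B sin θ = C:  0.0883·cos θ + -0.6307·sin θ = -0.5625
  √(A²+B²)=0.6368;  θ3 = -1.4318+2.6537 ≈ 1.2219

θ₁ = 1.3966, θ₂ = 0.8730, θ₃ = 1.2219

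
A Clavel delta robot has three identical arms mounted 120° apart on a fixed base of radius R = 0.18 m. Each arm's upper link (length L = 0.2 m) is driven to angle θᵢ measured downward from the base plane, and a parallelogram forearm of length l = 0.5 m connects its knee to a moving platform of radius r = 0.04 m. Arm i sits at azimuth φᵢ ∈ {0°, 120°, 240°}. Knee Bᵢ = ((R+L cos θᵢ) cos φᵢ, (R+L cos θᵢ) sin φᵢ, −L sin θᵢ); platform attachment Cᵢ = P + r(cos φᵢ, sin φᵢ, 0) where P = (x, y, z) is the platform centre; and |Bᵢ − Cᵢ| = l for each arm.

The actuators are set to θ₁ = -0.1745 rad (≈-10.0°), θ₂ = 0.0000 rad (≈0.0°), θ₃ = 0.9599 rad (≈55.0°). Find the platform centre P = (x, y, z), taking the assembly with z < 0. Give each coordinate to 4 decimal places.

arm 1 at φ=0.0°: (R−r)+L cos θ1 = 0.3370;  S1 = (0.3370, 0.0000, 0.0347)
φ2=120.0°: virtual centre (-0.1700, 0.2944, 0.0000), radius l
φ3=240.0°: virtual centre (-0.1274, -0.2206, -0.1638), radius l
|S₂|²−|S₁|² = 0.0009;  |S₃|²−|S₁|² = -0.0230
linear system: -1.0139x+0.5889y = 0.0009−-0.0694z; -0.9286x+-0.4412y = -0.0230−-0.3971z
det = 0.9942;  x = 0.0133+-0.2660z,  y = 0.0243+-0.3401z
quadratic in z: (1.1864)z²+(0.0863)z+(-0.1434)=0, √Δ=0.8295 → z ∈ {-0.3859, 0.3132}; z = -0.3859 (taking z<0)
x = 0.1159, y = 0.1555

(0.1159, 0.1555, -0.3859)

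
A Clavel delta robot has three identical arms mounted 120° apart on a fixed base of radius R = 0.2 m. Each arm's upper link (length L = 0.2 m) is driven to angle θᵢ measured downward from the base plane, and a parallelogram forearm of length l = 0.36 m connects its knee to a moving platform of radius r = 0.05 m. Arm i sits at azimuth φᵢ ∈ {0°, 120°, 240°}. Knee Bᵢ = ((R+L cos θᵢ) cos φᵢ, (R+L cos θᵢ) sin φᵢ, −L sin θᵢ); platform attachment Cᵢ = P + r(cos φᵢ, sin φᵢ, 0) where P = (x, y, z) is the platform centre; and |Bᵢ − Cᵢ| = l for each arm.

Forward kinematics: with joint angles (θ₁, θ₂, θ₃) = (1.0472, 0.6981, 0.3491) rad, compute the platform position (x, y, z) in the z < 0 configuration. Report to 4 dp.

φ1=0.0°: virtual centre (0.2500, 0.0000, -0.1732), radius l
φ2=120.0°: virtual centre (-0.1516, 0.2626, -0.1286), radius l
arm 3 at φ=240.0°: ρ3 = 0.3379;  O3 = (-0.1690, -0.2927, -0.0684)
|O₂|²−|O₁|² = 0.0160;  |O₃|²−|O₁|² = 0.0264
[-0.8032 0.5252 0.0893]·P = 0.0160;  [-0.8379 -0.5853 0.2096]·P = 0.0264
Cramer: x(z) = -0.0255+0.1784z;  y(z) = -0.0086+0.1027z
sphere 1 gives Az²+Bz+C=0 with A=1.0424, B=0.2464, C=-0.0236;  B²−4AC=0.1592;  roots -0.3096, 0.0732;  negative root z = -0.3096
x = -0.0807, y = -0.0404

(-0.0807, -0.0404, -0.3096)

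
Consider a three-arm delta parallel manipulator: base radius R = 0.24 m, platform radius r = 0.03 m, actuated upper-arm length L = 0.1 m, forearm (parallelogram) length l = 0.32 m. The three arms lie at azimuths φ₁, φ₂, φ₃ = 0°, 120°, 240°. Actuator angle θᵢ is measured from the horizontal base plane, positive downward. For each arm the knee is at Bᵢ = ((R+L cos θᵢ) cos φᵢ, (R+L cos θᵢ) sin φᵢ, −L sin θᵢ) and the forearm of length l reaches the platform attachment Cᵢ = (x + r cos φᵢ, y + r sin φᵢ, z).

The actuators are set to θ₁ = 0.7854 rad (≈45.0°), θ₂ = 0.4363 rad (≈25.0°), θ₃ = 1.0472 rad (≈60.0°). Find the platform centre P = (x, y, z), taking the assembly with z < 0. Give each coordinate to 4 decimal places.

(-0.0015, 0.0373, -0.2169)

φ1=0.0°: virtual centre (0.2807, 0.0000, -0.0707), radius l
arm 2 at φ=120.0°: e+L cos θ2 = 0.3006;  S2 = (-0.1503, 0.2604, -0.0423)
φ3=240.0°: virtual centre (-0.1300, -0.2252, -0.0866), radius l
|S₂|²−|S₁|² = 0.0084;  |S₃|²−|S₁|² = -0.0087
[-0.8621 0.5207 0.0569]·P = 0.0084;  [-0.8214 -0.4503 -0.0318]·P = -0.0087
det = 0.8159;  x = 0.0009+0.0111z,  y = 0.0176+-0.0909z
quadratic in z: (1.0084)z²+(0.1320)z+(-0.0188)=0, √Δ=0.3055 → z ∈ {-0.2169, 0.0860}; z = -0.2169 (taking z<0)
x = -0.0015, y = 0.0373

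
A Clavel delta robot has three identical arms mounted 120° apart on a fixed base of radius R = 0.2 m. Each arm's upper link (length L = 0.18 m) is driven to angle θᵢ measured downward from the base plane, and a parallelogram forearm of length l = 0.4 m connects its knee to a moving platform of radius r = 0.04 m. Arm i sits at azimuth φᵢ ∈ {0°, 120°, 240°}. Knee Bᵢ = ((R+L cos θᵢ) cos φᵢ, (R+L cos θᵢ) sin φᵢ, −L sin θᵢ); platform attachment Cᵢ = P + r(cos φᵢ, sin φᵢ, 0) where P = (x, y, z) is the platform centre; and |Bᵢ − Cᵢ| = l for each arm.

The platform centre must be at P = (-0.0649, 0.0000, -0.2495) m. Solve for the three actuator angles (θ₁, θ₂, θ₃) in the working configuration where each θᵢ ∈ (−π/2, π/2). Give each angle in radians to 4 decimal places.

arm 1 (φ=0.0°): x'=-0.0649, y'=0.0000
  A=0.2249, B=-0.2495, C=(l²−L²−A²−y'²−z²)/(2L)=0.0410
  γ=atan2(-0.2495,0.2249)=-0.8372;  ψ=arccos(0.1221)=1.4484;  θ1=γ+ψ≈0.6111
rotate P by −φ2: (0.0324, 0.0562, -0.2495)
  A cos θ + B sin θ = C:  0.1276·cos θ + -0.2495·sin θ = 0.1276
  θ2 = atan2(B,A) + arccos(C/0.2802) = 0.0000
φ3=240.0° → target in arm frame (0.0325, -0.0562)
  A=0.1275, B=-0.2495, C=(l²−L²−A²−y'²−z²)/(2L)=0.1276
  γ=atan2(-0.2495,0.1275)=-1.0982;  ψ=arccos(0.4552)=1.0982;  θ3=γ+ψ≈0.0000

θ₁ = 0.6111, θ₂ = 0.0000, θ₃ = 0.0000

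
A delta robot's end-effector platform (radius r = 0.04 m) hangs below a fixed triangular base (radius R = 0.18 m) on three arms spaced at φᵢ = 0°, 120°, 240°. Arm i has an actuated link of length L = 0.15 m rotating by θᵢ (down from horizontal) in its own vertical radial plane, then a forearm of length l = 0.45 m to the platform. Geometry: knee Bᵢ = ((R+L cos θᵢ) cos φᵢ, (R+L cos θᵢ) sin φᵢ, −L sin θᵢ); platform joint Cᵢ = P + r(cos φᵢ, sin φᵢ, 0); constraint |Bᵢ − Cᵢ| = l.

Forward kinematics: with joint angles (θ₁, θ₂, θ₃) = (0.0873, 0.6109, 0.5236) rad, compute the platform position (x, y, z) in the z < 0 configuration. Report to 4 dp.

φ1=0.0°: virtual centre (0.2894, 0.0000, -0.0131), radius l
φ2=120.0°: virtual centre (-0.1314, 0.2277, -0.0860), radius l
S3 = (0.2699·cos240.0°, 0.2699·sin240.0°, -0.0750) = (-0.1350, -0.2337, -0.0750)
subtract pairs → two planes through P
plane₁₂: -0.8417x+0.4553y+-0.1459z = -0.0074
Cramer: x(z) = 0.0076-0.1598z;  y(z) = -0.0022+0.0251z
into |P−S₁|² = l²: 1.0262z² + 0.1161z + -0.1229 = 0;  Δ = 0.5180;  z = -0.4073 or 0.2941 → z<0 root = -0.4073
x = 0.0727, y = -0.0124

(0.0727, -0.0124, -0.4073)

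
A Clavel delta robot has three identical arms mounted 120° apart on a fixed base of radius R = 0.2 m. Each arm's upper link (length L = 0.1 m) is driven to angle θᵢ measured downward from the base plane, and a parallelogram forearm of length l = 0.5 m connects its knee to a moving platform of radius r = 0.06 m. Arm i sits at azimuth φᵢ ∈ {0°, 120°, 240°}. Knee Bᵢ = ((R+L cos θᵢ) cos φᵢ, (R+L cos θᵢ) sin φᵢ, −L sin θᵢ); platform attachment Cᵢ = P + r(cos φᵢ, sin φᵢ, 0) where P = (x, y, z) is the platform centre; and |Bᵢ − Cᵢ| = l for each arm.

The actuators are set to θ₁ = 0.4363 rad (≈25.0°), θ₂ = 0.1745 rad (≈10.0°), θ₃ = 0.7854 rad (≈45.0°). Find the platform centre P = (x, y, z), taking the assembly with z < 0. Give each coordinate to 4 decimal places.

φ1=0.0°: virtual centre (0.2306, 0.0000, -0.0423), radius l
φ2=120.0°: virtual centre (-0.1192, 0.2065, -0.0174), radius l
O3 = (0.2107·cos240.0°, 0.2107·sin240.0°, -0.0707) = (-0.1054, -0.1825, -0.0707)
subtract pairs → two planes through P
linear system: -0.6997x+0.4131y = 0.0022−0.0498z; -0.6720x+-0.3650y = -0.0056−-0.0569z
Cramer: x(z) = 0.0028-0.0100z;  y(z) = 0.0101-0.1375z
quadratic in z: (1.0190)z²+(0.0863)z+(-0.1962)=0, √Δ=0.8985 → z ∈ {-0.4832, 0.3985}; z = -0.4832 (taking z<0)
x = 0.0077, y = 0.0765

(0.0077, 0.0765, -0.4832)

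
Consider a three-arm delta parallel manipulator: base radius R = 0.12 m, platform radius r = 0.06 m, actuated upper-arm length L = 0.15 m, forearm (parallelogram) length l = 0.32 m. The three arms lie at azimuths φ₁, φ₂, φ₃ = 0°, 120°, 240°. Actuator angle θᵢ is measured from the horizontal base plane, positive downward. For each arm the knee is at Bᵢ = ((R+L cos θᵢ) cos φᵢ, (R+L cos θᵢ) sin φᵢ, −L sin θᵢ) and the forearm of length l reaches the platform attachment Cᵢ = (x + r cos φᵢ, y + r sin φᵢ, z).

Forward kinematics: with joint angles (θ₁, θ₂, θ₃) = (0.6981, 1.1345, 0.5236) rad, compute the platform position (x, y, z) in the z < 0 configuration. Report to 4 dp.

(0.0287, -0.0998, -0.3630)

arm 1 at φ=0.0°: (R−r)+L cos θ1 = 0.1749;  S1 = (0.1749, 0.0000, -0.0964)
arm 2 at φ=120.0°: (R−r)+L cos θ2 = 0.1234;  S2 = (-0.0617, 0.1069, -0.1359)
φ3=240.0°: virtual centre (-0.0950, -0.1645, -0.0750), radius l
subtract pairs → two planes through P
plane₁₂: -0.4732x+0.2137y+-0.0791z = -0.0062
Cramer: x(z) = 0.0061-0.0622z;  y(z) = -0.0155+0.2323z
quadratic in z: (1.0578)z²+(0.2066)z+(-0.0644)=0, √Δ=0.5613 → z ∈ {-0.3630, 0.1676}; z = -0.3630 (taking z<0)
x = 0.0287, y = -0.0998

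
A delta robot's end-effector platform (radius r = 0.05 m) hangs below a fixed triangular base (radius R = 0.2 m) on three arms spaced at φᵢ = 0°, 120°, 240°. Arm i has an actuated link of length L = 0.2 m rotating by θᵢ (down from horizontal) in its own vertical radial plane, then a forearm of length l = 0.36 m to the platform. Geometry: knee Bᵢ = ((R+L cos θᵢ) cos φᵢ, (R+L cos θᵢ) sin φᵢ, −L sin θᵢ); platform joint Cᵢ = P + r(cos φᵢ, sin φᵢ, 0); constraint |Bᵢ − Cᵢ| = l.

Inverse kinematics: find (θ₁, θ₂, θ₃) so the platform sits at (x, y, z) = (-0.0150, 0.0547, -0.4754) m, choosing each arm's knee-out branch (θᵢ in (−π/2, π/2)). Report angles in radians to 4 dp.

θ₁ = 1.3092, θ₂ = 1.0472, θ₃ = 1.3963

arm 1 (φ=0.0°): x'=-0.0150, y'=0.0547
  e−x'=0.1650;  (l²−L²−(e−x')²−y'²−z²)/2L = -0.4166
  √(A²+B²)=0.5032;  θ1 = -1.2367+2.5459 ≈ 1.3092
φ2=120.0° → target in arm frame (0.0549, -0.0144)
  A cos θ + B sin θ = C:  0.0951·cos θ + -0.4754·sin θ = -0.3642
  γ=atan2(-0.4754,0.0951)=-1.3733;  ψ=arccos(-0.7511)=2.4205;  θ2=γ+ψ≈1.0472
φ3=240.0° → target in arm frame (-0.0399, -0.0403)
  e−x'=0.1899;  (l²−L²−(e−x')²−y'²−z²)/2L = -0.4352
  √(A²+B²)=0.5119;  θ3 = -1.1908+2.5871 ≈ 1.3963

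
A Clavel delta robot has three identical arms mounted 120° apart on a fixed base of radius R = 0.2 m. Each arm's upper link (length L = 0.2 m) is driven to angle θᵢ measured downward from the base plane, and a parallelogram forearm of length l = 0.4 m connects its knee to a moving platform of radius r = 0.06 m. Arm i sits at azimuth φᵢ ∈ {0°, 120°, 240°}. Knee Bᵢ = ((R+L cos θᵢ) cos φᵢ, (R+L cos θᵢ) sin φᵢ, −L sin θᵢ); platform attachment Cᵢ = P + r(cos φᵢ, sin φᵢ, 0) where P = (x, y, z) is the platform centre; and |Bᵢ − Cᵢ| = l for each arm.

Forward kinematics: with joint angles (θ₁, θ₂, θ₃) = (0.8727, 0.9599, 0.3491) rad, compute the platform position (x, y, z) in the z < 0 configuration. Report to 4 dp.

(-0.0360, -0.0925, -0.3954)

φ1=0.0°: virtual centre (0.2686, 0.0000, -0.1532), radius l
φ2=120.0°: virtual centre (-0.1274, 0.2206, -0.1638), radius l
arm 3 at φ=240.0°: (R−r)+L cos θ3 = 0.3279;  S3 = (-0.1640, -0.2840, -0.0684)
eliminate P² terms by subtracting sphere 1 from 2 and 3
plane₁₂: -0.7918x+0.4412y+-0.0212z = -0.0039
det = 0.8314;  x = -0.0062+0.0755z,  y = -0.0199+0.1836z
sphere 1 gives Az²+Bz+C=0 with A=1.0394, B=0.2576, C=-0.0607;  B²−4AC=0.3186;  roots -0.3954, 0.1476;  negative root z = -0.3954
x = -0.0360, y = -0.0925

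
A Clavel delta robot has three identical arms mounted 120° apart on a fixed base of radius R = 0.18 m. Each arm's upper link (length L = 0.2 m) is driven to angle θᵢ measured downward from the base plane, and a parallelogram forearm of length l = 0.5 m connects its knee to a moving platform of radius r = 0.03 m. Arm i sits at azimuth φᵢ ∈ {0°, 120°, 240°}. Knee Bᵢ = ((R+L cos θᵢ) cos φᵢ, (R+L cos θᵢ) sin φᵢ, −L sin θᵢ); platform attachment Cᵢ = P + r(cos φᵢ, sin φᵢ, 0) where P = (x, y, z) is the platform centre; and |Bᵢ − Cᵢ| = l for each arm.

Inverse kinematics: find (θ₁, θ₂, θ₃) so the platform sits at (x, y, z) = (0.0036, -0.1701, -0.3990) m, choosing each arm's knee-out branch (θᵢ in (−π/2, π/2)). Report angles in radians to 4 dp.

θ₁ = 0.3491, θ₂ = 0.8728, θ₃ = -0.2616

rotate P by −φ1: (0.0036, -0.1701, -0.3990)
  e−x'=0.1464;  (l²−L²−(e−x')²−y'²−z²)/2L = 0.0011
  γ=atan2(-0.3990,0.1464)=-1.2191;  ψ=arccos(0.0025)=1.5683;  θ1=γ+ψ≈0.3491
arm 2 (φ=120.0°): x'=-0.1491, y'=0.0819
  A=0.2991, B=-0.3990, C=(l²−L²−A²−y'²−z²)/(2L)=-0.1135
  θ2 = atan2(B,A) + arccos(C/0.4987) = 0.8728
rotate P by −φ3: (0.1455, 0.0882, -0.3990)
  A cos θ + B sin θ = C:  0.0045·cos θ + -0.3990·sin θ = 0.1075
  γ=atan2(-0.3990,0.0045)=-1.5595;  ψ=arccos(0.2694)=1.2980;  θ3=γ+ψ≈-0.2616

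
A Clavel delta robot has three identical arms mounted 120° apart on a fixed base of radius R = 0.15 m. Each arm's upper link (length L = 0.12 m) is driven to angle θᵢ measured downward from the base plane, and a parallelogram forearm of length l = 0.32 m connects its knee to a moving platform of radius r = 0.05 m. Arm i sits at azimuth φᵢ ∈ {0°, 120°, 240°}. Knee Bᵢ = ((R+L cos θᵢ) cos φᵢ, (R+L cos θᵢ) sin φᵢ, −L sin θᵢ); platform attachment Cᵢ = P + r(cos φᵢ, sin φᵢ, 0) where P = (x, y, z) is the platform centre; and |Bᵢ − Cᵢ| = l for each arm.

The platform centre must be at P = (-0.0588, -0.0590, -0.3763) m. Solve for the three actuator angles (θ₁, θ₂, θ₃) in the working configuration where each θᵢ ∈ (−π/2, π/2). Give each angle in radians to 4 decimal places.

rotate P by −φ1: (-0.0588, -0.0590, -0.3763)
  A cos θ + B sin θ = C:  0.1588·cos θ + -0.3763·sin θ = -0.3429
  γ=atan2(-0.3763,0.1588)=-1.1715;  ψ=arccos(-0.8396)=2.5673;  θ1=γ+ψ≈1.3959
φ2=120.0° → target in arm frame (-0.0217, 0.0804)
  A cos θ + B sin θ = C:  0.1217·cos θ + -0.3763·sin θ = -0.3120
  γ=atan2(-0.3763,0.1217)=-1.2580;  ψ=arccos(-0.7889)=2.4798;  θ2=γ+ψ≈1.2218
φ3=240.0° → target in arm frame (0.0805, -0.0214)
  A cos θ + B sin θ = C:  0.0195·cos θ + -0.3763·sin θ = -0.2268
  γ=atan2(-0.3763,0.0195)=-1.5190;  ψ=arccos(-0.6020)=2.2168;  θ3=γ+ψ≈0.6978

θ₁ = 1.3959, θ₂ = 1.2218, θ₃ = 0.6978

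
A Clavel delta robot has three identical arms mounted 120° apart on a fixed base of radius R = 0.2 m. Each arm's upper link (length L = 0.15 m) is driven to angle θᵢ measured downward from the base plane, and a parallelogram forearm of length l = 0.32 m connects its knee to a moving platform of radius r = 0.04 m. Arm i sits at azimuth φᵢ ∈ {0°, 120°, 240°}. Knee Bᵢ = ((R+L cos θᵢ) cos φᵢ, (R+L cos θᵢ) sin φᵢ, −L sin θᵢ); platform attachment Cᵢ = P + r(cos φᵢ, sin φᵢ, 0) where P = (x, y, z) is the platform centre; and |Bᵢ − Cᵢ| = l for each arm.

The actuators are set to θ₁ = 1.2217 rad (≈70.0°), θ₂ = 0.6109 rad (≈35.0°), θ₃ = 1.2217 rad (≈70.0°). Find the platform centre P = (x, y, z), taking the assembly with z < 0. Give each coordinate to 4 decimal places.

arm 1 at φ=0.0°: e+L cos θ1 = 0.2113;  S1 = (0.2113, 0.0000, -0.1410)
arm 2 at φ=120.0°: e+L cos θ2 = 0.2829;  S2 = (-0.1414, 0.2450, -0.0860)
S3 = (0.2113·cos240.0°, 0.2113·sin240.0°, -0.1410) = (-0.1057, -0.1830, -0.1410)
eliminate P² terms by subtracting sphere 1 from 2 and 3
linear system: -0.7055x+0.4899y = 0.0229−0.1098z; -0.6339x+-0.3660y = 0.0000−0.0000z
det = 0.5688;  x = -0.0147+0.0707z,  y = 0.0255+-0.1224z
sphere 1 gives Az²+Bz+C=0 with A=1.0200, B=0.2437, C=-0.0308;  B²−4AC=0.1850;  roots -0.3303, 0.0914;  negative root z = -0.3303
x = -0.0381, y = 0.0660

(-0.0381, 0.0660, -0.3303)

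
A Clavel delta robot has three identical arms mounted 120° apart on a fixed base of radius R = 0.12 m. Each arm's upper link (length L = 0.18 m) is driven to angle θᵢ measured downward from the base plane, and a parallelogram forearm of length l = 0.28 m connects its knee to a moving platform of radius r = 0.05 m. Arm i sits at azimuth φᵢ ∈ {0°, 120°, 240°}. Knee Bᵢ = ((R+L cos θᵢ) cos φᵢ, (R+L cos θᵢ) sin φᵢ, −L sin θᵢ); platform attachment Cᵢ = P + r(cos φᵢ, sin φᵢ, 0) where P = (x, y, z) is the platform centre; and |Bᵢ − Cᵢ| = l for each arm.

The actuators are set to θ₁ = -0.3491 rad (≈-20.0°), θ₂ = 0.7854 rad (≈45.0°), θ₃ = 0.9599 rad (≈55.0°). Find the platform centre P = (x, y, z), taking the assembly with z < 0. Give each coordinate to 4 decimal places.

(0.1289, 0.0223, -0.1948)

φ1=0.0°: virtual centre (0.2391, 0.0000, 0.0616), radius l
φ2=120.0°: virtual centre (-0.0986, 0.1708, -0.1273), radius l
O3 = (0.1732·cos240.0°, 0.1732·sin240.0°, -0.1474) = (-0.0866, -0.1500, -0.1474)
|O₂|²−|O₁|² = -0.0059;  |O₃|²−|O₁|² = -0.0092
linear system: -0.6756x+0.3417y = -0.0059−-0.3777z; -0.6515x+-0.3001y = -0.0092−-0.4180z
Cramer: x(z) = 0.0115-0.6023z;  y(z) = 0.0057-0.0854z
sphere 1 gives Az²+Bz+C=0 with A=1.3700, B=0.1500, C=-0.0228;  B²−4AC=0.1473;  roots -0.1948, 0.0853;  negative root z = -0.1948
x = 0.1289, y = 0.0223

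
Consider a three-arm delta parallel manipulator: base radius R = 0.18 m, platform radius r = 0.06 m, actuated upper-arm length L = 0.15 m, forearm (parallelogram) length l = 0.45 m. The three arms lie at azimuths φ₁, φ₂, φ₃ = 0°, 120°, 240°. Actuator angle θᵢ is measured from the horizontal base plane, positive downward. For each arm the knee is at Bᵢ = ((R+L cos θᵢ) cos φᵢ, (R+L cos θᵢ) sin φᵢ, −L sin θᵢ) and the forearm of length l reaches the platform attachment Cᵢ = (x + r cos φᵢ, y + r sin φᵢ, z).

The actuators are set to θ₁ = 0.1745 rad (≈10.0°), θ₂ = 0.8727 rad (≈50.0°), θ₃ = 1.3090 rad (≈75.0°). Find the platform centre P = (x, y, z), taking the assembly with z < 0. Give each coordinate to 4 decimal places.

arm 1 at φ=0.0°: ρ1 = 0.2677;  centre 1 = (0.2677, 0.0000, -0.0260)
φ2=120.0°: virtual centre (-0.1082, 0.1874, -0.1149), radius l
φ3=240.0°: virtual centre (-0.0794, -0.1375, -0.1449), radius l
eliminate P² terms by subtracting sphere 1 from 2 and 3
plane₁₂: -0.7519x+0.3748y+-0.1777z = -0.0123
det = 0.4671;  x = 0.0282+-0.2954z,  y = 0.0238+-0.1184z
sphere 1 gives Az²+Bz+C=0 with A=1.1013, B=0.1880, C=-0.1439;  B²−4AC=0.6692;  roots -0.4567, 0.2861;  negative root z = -0.4567
x = 0.1632, y = 0.0779

(0.1632, 0.0779, -0.4567)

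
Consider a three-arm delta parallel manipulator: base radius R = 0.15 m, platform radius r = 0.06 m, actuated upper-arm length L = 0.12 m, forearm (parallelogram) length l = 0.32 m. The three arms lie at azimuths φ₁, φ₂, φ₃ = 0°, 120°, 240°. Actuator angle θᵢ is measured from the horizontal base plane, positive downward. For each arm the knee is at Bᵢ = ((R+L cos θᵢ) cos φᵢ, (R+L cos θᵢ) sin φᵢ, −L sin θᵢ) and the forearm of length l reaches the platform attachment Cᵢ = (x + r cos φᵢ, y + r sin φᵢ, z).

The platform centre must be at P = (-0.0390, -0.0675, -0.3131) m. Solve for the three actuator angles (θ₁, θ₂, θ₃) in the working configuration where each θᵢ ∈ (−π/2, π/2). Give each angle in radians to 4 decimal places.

θ₁ = 0.7852, θ₂ = 0.7850, θ₃ = 0.1742

arm 1 (φ=0.0°): x'=-0.0390, y'=-0.0675
  A=0.1290, B=-0.3131, C=(l²−L²−A²−y'²−z²)/(2L)=-0.1301
  γ=atan2(-0.3131,0.1290)=-1.1800;  ψ=arccos(-0.3843)=1.9652;  θ1=γ+ψ≈0.7852
rotate P by −φ2: (-0.0390, 0.0675, -0.3131)
  A cos θ + B sin θ = C:  0.1290·cos θ + -0.3131·sin θ = -0.1301
  θ2 = atan2(B,A) + arccos(C/0.3386) = 0.7850
arm 3 (φ=240.0°): x'=0.0780, y'=0.0000
  A cos θ + B sin θ = C:  0.0120·cos θ + -0.3131·sin θ = -0.0424
  √(A²+B²)=0.3133;  θ3 = -1.5324+1.7065 ≈ 0.1742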